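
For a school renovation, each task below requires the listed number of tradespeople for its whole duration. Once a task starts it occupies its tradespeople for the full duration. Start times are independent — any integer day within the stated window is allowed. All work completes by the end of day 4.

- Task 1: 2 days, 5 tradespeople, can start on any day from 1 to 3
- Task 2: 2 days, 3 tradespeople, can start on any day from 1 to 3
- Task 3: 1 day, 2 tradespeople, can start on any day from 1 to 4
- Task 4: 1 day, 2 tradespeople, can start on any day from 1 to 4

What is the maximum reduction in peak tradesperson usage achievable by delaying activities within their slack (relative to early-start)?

7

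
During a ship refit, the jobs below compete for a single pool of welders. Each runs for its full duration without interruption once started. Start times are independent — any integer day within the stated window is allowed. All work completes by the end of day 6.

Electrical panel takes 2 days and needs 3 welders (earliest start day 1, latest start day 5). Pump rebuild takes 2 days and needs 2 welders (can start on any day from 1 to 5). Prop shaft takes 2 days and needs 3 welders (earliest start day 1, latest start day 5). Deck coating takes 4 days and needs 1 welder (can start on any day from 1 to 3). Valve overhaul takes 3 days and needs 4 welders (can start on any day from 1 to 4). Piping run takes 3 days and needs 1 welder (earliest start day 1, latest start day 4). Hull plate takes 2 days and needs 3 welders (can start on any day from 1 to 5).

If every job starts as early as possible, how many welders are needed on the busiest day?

17

Early-start schedule: Electrical panel@1, Pump rebuild@1, Prop shaft@1, Deck coating@1, Valve overhaul@1, Piping run@1, Hull plate@1.
Load per day: day 1: 17, day 2: 17, day 3: 6, day 4: 1, day 5: 0, day 6: 0.
Peak is 17.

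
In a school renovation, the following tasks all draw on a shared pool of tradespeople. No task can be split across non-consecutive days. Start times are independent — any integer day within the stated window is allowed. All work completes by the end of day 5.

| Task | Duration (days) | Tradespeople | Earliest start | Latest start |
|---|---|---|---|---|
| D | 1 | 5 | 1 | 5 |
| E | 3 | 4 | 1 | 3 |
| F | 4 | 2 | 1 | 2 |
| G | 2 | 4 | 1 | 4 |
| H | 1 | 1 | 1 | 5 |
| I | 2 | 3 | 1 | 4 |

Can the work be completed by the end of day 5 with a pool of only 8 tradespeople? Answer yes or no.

no

The minimum achievable peak is 9; 8 < 9, so no feasible schedule stays within the cap.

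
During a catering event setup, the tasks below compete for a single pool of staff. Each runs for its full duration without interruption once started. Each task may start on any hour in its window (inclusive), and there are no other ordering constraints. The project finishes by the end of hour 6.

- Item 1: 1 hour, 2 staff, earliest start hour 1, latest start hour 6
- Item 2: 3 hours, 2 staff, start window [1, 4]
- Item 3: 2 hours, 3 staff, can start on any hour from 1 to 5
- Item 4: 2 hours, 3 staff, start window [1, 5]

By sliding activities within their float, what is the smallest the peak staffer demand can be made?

5

Early-start (Item 1@1, Item 2@1, Item 3@1, Item 4@1) gives peak 10: h1:10  h2:8  h3:2  h4:0  h5:0  h6:0.
Shift Item 3→2, Item 4→4.
Schedule Item 1@1, Item 2@1, Item 3@2, Item 4@4: h1:4  h2:5  h3:5  h4:3  h5:3  h6:0 — peak 5.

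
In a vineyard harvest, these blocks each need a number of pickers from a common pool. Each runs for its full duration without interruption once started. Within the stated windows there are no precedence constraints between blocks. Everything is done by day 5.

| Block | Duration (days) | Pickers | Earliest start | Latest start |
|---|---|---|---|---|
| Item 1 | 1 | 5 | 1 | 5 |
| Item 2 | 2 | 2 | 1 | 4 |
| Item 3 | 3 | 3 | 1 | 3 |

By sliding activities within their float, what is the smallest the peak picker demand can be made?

5

Early-start (Item 1@1, Item 2@1, Item 3@1) gives peak 10: d1:10  d2:5  d3:3  d4:0  d5:0.
Shift Item 2→2, Item 3→2.
Schedule Item 1@1, Item 2@2, Item 3@2: d1:5  d2:5  d3:5  d4:3  d5:0 — peak 5.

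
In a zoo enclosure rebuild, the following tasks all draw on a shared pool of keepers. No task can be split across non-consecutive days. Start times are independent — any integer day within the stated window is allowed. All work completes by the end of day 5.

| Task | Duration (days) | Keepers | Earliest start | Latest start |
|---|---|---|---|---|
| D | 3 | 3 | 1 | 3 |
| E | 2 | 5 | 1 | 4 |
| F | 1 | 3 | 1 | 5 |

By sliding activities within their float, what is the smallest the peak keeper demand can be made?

6

Early-start (D@1, E@1, F@1) gives peak 11: d1:11  d2:8  d3:3  d4:0  d5:0.
Shift E→4.
Schedule D@1, E@4, F@1: d1:6  d2:3  d3:3  d4:5  d5:5 — peak 6.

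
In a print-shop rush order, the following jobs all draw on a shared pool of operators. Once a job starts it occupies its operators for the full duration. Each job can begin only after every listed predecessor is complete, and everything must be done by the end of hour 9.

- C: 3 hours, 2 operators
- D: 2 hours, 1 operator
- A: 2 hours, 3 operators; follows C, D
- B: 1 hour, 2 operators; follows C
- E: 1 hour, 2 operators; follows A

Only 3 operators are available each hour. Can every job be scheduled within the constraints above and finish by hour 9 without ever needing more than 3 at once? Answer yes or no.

yes

Schedule C@1, D@1, A@4, B@6, E@7: h1:3  h2:3  h3:2  h4:3  h5:3  h6:2  h7:2  h8:0  h9:0 — peak 3 ≤ 3.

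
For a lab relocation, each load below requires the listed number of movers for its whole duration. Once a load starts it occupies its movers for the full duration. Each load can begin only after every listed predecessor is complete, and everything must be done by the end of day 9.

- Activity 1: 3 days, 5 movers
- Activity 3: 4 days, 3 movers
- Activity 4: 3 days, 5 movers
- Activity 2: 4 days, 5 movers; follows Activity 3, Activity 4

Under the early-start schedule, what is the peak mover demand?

13

Early-start schedule: Activity 1@1, Activity 3@1, Activity 4@1, Activity 2@5.
Load per day: day 1: 13, day 2: 13, day 3: 13, day 4: 3, day 5: 5, day 6: 5, day 7: 5, day 8: 5, day 9: 0.
Peak is 13.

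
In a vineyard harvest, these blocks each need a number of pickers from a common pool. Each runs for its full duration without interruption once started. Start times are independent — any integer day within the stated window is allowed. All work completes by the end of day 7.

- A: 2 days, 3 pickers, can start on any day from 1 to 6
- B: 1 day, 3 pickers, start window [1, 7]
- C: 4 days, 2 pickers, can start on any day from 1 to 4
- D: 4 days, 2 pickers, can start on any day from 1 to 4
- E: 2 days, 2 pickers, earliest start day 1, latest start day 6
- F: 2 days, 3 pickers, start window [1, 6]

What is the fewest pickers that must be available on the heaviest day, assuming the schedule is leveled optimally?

6

Early-start (A@1, B@1, C@1, D@1, E@1, F@1) gives peak 15: d1:15  d2:12  d3:4  d4:4  d5:0  d6:0  d7:0.
Shift C→2, D→3, E→3, F→6.
Schedule A@1, B@1, C@2, D@3, E@3, F@6: d1:6  d2:5  d3:6  d4:6  d5:4  d6:5  d7:3 — peak 6.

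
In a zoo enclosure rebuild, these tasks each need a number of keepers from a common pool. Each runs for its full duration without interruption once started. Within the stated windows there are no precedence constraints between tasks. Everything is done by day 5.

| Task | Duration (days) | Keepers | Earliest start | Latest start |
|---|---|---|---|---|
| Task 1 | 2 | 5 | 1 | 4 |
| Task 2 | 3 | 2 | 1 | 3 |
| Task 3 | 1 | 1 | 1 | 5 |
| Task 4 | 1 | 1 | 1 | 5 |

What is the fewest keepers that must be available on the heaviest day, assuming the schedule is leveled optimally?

5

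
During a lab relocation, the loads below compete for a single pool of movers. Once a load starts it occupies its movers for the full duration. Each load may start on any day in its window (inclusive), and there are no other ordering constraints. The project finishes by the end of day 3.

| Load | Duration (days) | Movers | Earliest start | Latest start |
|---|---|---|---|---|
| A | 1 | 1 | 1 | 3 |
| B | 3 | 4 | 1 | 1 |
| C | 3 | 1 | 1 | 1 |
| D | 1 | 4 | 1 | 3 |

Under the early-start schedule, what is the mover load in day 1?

10

At early start, day 1 has: A, B, C, D.
Demand: 1 + 4 + 1 + 4 = 10.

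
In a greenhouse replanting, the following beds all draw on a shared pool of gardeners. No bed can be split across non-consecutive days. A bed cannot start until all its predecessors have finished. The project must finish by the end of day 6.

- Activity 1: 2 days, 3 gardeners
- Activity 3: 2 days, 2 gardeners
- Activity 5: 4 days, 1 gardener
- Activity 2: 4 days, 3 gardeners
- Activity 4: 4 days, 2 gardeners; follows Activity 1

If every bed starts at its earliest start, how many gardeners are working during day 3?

6

At early start, day 3 has: Activity 5, Activity 2, Activity 4.
Demand: 1 + 3 + 2 = 6.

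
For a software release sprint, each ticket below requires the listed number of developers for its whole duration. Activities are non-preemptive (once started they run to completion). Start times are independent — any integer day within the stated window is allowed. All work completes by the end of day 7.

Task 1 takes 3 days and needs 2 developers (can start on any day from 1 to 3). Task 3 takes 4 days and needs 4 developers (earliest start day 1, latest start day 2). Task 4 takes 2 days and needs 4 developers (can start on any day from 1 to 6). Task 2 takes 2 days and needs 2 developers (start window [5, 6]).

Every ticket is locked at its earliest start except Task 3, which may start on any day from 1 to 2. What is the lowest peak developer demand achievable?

10

Task 3@1: d1:10  d2:10  d3:6  d4:4  d5:2  d6:2  d7:0 → peak 10
Task 3@2: d1:6  d2:10  d3:6  d4:4  d5:6  d6:2  d7:0 → peak 10
Best is Task 3@1, peak 10.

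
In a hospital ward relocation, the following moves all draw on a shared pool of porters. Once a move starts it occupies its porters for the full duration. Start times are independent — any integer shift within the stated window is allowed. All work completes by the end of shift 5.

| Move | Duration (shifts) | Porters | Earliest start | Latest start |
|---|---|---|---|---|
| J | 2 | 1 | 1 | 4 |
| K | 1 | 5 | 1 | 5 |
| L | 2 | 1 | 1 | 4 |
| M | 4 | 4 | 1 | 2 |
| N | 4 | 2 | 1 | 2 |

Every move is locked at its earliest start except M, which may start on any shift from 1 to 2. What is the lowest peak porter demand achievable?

M@1: s1:13  s2:8  s3:6  s4:6  s5:0 → peak 13
M@2: s1:9  s2:8  s3:6  s4:6  s5:4 → peak 9
Best is M@2, peak 9.

9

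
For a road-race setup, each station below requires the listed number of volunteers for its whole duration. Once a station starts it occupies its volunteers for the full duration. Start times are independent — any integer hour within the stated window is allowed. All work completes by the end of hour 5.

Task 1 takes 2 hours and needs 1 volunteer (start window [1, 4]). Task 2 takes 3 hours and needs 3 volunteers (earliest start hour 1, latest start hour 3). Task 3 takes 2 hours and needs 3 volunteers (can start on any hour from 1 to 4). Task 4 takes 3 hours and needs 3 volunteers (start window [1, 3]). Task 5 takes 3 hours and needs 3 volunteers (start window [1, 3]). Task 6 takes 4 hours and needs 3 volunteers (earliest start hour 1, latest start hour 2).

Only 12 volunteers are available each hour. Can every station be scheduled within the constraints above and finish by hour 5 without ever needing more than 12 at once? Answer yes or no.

Schedule Task 1@1, Task 2@1, Task 3@1, Task 4@3, Task 5@3, Task 6@1: h1:10  h2:10  h3:12  h4:9  h5:6 — peak 12 ≤ 12.

yes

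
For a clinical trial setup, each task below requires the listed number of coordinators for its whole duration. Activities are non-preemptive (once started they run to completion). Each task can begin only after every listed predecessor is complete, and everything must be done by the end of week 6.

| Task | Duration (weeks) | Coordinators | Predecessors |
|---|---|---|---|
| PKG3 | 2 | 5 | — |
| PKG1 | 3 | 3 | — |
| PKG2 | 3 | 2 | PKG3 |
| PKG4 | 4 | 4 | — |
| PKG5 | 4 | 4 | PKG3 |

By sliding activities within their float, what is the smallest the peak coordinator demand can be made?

Early-start (PKG3@1, PKG1@1, PKG2@3, PKG4@1, PKG5@3) gives peak 13: w1:12  w2:12  w3:13  w4:10  w5:6  w6:4.
Shift PKG2→4, PKG4→3.
Schedule PKG3@1, PKG1@1, PKG2@4, PKG4@3, PKG5@3: w1:8  w2:8  w3:11  w4:10  w5:10  w6:10 — peak 11.
No arrangement of the 24 feasible schedules does better.

11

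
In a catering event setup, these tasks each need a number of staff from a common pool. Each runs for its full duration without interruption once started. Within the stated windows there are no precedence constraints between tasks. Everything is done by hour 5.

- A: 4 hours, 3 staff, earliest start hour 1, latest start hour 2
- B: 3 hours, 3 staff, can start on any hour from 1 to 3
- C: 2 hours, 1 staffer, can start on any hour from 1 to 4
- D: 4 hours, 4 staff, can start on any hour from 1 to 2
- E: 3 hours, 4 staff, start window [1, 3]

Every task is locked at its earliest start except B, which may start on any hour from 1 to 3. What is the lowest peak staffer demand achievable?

B@1: h1:15  h2:15  h3:14  h4:7  h5:0 → peak 15
B@2: h1:12  h2:15  h3:14  h4:10  h5:0 → peak 15
B@3: h1:12  h2:12  h3:14  h4:10  h5:3 → peak 14
Best is B@3, peak 14.

14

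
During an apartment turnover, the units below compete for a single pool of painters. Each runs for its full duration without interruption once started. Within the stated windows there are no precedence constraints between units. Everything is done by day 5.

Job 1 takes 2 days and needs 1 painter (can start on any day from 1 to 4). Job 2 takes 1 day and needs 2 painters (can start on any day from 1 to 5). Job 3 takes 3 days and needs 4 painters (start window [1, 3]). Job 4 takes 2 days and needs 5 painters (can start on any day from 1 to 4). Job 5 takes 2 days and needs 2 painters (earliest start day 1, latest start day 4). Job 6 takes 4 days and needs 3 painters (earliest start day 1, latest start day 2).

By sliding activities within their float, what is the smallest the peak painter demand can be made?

9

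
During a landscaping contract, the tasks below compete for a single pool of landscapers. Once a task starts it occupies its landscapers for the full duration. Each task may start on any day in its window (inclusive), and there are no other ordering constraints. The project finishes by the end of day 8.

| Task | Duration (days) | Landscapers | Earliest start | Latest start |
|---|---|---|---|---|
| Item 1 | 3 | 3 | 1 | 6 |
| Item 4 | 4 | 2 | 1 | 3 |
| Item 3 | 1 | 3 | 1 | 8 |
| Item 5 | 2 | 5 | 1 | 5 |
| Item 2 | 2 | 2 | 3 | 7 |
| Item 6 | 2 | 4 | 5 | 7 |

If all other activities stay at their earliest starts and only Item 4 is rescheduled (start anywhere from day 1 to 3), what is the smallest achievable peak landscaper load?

11

Item 4@1: d1:13  d2:10  d3:7  d4:4  d5:4  d6:4  d7:0  d8:0 → peak 13
Item 4@2: d1:11  d2:10  d3:7  d4:4  d5:6  d6:4  d7:0  d8:0 → peak 11
Item 4@3: d1:11  d2:8  d3:7  d4:4  d5:6  d6:6  d7:0  d8:0 → peak 11
Best is Item 4@2, peak 11.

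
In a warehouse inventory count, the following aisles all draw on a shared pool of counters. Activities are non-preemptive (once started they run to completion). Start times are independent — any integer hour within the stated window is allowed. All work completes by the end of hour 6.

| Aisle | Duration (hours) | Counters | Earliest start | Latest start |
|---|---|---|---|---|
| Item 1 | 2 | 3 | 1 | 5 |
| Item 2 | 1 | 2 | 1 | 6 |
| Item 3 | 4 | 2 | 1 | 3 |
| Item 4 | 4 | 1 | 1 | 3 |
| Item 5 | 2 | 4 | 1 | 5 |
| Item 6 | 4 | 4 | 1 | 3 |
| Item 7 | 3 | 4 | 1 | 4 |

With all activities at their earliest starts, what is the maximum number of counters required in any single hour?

Early-start schedule: Item 1@1, Item 2@1, Item 3@1, Item 4@1, Item 5@1, Item 6@1, Item 7@1.
Load per hour: hour 1: 20, hour 2: 18, hour 3: 11, hour 4: 7, hour 5: 0, hour 6: 0.
Peak is 20.

20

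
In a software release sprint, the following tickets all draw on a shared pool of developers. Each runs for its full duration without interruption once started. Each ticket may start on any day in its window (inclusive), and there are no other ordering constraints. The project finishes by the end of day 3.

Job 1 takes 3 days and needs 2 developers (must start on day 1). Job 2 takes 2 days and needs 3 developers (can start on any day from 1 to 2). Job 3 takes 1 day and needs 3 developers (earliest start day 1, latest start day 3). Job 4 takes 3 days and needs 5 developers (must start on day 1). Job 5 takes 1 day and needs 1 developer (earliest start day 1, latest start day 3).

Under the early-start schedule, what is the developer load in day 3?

At early start, day 3 has: Job 1, Job 4.
Demand: 2 + 5 = 7.

7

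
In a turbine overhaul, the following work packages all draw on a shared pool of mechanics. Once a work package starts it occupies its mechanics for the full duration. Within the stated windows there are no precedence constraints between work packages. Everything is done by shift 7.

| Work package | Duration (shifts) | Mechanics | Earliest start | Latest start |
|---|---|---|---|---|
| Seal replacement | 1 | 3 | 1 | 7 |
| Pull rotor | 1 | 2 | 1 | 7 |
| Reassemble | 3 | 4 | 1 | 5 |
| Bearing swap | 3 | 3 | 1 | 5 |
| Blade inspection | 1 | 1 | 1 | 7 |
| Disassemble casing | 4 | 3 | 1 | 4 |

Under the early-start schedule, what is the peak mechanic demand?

Early-start schedule: Seal replacement@1, Pull rotor@1, Reassemble@1, Bearing swap@1, Blade inspection@1, Disassemble casing@1.
Load per shift: shift 1: 16, shift 2: 10, shift 3: 10, shift 4: 3, shift 5: 0, shift 6: 0, shift 7: 0.
Peak is 16.

16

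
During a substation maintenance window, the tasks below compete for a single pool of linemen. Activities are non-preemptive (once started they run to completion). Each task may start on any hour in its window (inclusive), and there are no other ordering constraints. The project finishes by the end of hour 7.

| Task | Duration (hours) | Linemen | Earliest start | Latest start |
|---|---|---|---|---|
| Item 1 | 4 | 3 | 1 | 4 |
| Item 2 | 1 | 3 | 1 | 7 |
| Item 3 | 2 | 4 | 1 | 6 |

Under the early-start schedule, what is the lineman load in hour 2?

At early start, hour 2 has: Item 1, Item 3.
Demand: 3 + 4 = 7.

7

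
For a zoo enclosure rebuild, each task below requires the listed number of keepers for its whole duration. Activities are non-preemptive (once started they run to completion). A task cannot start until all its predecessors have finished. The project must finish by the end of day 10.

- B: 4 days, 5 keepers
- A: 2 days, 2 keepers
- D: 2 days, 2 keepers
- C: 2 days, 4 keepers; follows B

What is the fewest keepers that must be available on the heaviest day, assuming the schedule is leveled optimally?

Early-start (B@1, A@1, D@1, C@5) gives peak 9: d1:9  d2:9  d3:5  d4:5  d5:4  d6:4  d7:0  d8:0  d9:0  d10:0.
Shift A→5, D→5, C→7.
Schedule B@1, A@5, D@5, C@7: d1:5  d2:5  d3:5  d4:5  d5:4  d6:4  d7:4  d8:4  d9:0  d10:0 — peak 5.

5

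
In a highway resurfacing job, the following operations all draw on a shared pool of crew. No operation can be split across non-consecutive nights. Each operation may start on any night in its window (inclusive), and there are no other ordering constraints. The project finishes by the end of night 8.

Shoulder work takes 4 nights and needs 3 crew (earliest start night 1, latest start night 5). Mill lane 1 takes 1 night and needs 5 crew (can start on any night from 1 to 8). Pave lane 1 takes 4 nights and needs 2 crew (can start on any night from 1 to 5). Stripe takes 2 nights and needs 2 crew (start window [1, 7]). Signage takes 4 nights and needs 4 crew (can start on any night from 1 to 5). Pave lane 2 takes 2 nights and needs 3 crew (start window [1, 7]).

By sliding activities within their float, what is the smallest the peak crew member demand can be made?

7

Early-start (Shoulder work@1, Mill lane 1@1, Pave lane 1@1, Stripe@1, Signage@1, Pave lane 2@1) gives peak 19: n1:19  n2:14  n3:9  n4:9  n5:0  n6:0  n7:0  n8:0.
Shift Mill lane 1→5, Pave lane 1→5, Stripe→6, Pave lane 2→6.
Schedule Shoulder work@1, Mill lane 1@5, Pave lane 1@5, Stripe@6, Signage@1, Pave lane 2@6: n1:7  n2:7  n3:7  n4:7  n5:7  n6:7  n7:7  n8:2 — peak 7.
Total crew member-nights = 51 over 8 nights ⇒ peak ≥ ⌈51/8⌉ = 7, so 7 is optimal.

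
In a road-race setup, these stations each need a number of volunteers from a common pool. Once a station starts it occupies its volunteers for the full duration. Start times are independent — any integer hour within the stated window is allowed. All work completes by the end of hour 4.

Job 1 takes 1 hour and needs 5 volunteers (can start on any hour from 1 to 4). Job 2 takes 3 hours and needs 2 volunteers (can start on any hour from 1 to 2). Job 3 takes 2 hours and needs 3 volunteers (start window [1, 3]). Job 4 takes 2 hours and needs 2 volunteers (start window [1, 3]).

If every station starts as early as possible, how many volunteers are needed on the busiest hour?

12

Early-start schedule: Job 1@1, Job 2@1, Job 3@1, Job 4@1.
Load per hour: hour 1: 12, hour 2: 7, hour 3: 2, hour 4: 0.
Peak is 12.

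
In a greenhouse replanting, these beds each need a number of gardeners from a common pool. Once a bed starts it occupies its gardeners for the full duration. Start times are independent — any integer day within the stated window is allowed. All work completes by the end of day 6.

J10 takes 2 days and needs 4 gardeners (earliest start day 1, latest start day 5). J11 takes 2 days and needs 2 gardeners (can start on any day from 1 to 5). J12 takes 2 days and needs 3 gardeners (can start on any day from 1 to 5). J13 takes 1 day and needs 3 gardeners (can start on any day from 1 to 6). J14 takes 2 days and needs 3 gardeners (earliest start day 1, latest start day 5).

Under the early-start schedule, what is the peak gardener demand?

15

Early-start schedule: J10@1, J11@1, J12@1, J13@1, J14@1.
Load per day: day 1: 15, day 2: 12, day 3: 0, day 4: 0, day 5: 0, day 6: 0.
Peak is 15.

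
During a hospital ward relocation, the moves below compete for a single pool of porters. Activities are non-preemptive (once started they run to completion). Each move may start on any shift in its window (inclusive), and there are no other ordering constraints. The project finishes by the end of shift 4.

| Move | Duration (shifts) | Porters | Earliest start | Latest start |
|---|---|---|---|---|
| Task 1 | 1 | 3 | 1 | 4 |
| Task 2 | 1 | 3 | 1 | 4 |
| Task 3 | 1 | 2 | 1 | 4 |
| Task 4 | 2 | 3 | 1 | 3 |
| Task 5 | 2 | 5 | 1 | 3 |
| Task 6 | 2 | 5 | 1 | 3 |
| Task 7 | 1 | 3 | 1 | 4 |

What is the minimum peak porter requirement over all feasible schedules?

Early-start (Task 1@1, Task 2@1, Task 3@1, Task 4@1, Task 5@1, Task 6@1, Task 7@1) gives peak 24: s1:24  s2:13  s3:0  s4:0.
Shift Task 3→2, Task 5→2, Task 6→3, Task 7→4.
Schedule Task 1@1, Task 2@1, Task 3@2, Task 4@1, Task 5@2, Task 6@3, Task 7@4: s1:9  s2:10  s3:10  s4:8 — peak 10.
Total porter-shifts = 37 over 4 shifts ⇒ peak ≥ ⌈37/4⌉ = 10, so 10 is optimal.

10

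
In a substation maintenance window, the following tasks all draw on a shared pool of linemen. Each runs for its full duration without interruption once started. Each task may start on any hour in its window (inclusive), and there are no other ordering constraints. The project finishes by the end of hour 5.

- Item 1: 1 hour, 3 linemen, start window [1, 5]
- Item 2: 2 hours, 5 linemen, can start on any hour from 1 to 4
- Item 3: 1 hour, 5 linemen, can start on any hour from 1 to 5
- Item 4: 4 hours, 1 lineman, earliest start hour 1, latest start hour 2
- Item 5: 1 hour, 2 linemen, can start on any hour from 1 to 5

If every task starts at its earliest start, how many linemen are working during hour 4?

At early start, hour 4 has: Item 4.
Demand: 1 = 1.

1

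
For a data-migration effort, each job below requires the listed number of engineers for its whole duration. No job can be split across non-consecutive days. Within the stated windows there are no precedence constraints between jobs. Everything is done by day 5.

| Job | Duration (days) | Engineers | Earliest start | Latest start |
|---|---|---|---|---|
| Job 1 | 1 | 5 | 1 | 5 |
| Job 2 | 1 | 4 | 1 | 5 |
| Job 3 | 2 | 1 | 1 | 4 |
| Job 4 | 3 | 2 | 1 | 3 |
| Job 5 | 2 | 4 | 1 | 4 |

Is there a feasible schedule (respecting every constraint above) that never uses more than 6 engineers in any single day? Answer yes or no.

Schedule Job 1@1, Job 2@2, Job 3@1, Job 4@3, Job 5@3: d1:6  d2:5  d3:6  d4:6  d5:2 — peak 6 ≤ 6.

yes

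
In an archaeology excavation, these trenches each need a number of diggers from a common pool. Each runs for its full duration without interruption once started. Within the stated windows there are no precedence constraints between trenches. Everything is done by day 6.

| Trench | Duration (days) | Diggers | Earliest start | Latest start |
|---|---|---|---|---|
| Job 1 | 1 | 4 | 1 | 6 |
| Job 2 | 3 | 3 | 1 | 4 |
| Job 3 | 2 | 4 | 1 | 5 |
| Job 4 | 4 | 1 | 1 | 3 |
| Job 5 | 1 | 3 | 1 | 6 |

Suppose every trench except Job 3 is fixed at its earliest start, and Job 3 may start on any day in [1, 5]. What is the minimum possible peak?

11

Job 3@1: d1:15  d2:8  d3:4  d4:1  d5:0  d6:0 → peak 15
Job 3@2: d1:11  d2:8  d3:8  d4:1  d5:0  d6:0 → peak 11
Job 3@3: d1:11  d2:4  d3:8  d4:5  d5:0  d6:0 → peak 11
Job 3@4: d1:11  d2:4  d3:4  d4:5  d5:4  d6:0 → peak 11
Job 3@5: d1:11  d2:4  d3:4  d4:1  d5:4  d6:4 → peak 11
Best is Job 3@2, peak 11.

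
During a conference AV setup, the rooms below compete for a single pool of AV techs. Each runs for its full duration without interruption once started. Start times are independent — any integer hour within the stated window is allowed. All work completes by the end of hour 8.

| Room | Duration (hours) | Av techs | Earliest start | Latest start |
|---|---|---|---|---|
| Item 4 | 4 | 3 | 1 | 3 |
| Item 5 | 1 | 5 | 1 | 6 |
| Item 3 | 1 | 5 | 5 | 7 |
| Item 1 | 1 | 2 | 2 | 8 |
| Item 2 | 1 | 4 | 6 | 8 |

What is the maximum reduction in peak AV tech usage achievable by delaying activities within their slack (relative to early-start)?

3

Early-start peak: h1:8  h2:5  h3:3  h4:3  h5:5  h6:4  h7:0  h8:0 ⇒ 8.
Leveled (Item 4@1, Item 5@5, Item 3@6, Item 1@2, Item 2@7): h1:3  h2:5  h3:3  h4:3  h5:5  h6:5  h7:4  h8:0 ⇒ 5.
Reduction 8 − 5 = 3.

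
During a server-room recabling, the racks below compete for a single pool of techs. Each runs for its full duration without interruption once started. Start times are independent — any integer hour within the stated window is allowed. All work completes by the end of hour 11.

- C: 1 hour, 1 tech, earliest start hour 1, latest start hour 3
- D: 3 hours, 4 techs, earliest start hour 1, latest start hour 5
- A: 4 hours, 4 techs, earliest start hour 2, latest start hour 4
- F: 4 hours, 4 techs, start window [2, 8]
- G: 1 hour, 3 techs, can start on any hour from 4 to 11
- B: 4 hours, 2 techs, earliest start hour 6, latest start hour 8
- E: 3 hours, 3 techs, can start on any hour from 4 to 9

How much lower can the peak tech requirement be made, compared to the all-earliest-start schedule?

Early-start peak: h1:5  h2:12  h3:12  h4:14  h5:11  h6:5  h7:2  h8:2  h9:2  h10:0  h11:0 ⇒ 14.
Leveled (C@1, D@1, A@4, F@8, G@4, B@8, E@5): h1:5  h2:4  h3:4  h4:7  h5:7  h6:7  h7:7  h8:6  h9:6  h10:6  h11:6 ⇒ 7.
Reduction 14 − 7 = 7.

7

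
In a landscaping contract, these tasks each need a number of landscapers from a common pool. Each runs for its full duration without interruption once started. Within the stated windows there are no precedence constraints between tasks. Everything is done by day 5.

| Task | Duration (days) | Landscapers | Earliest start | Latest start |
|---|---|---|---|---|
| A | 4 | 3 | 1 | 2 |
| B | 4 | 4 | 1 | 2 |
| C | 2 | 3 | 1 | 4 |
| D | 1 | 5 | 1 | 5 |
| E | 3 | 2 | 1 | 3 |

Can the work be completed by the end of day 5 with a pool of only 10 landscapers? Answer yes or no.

Schedule A@1, B@1, C@1, D@5, E@3: d1:10  d2:10  d3:9  d4:9  d5:7 — peak 10 ≤ 10.

yes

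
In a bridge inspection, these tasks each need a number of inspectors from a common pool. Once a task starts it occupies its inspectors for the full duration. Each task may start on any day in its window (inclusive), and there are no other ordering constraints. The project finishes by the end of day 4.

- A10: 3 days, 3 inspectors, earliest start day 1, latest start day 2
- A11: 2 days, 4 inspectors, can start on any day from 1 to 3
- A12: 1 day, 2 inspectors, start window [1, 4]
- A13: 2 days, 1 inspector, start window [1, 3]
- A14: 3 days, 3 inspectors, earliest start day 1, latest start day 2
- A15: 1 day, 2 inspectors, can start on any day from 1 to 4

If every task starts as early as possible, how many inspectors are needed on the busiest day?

Early-start schedule: A10@1, A11@1, A12@1, A13@1, A14@1, A15@1.
Load per day: day 1: 15, day 2: 11, day 3: 6, day 4: 0.
Peak is 15.

15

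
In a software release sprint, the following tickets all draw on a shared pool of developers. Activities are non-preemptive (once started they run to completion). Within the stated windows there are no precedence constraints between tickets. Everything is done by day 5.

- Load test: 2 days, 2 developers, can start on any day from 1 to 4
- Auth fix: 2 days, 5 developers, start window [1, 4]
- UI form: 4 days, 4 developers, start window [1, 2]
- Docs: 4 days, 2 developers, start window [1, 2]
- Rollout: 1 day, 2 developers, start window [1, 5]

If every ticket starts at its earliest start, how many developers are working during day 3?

At early start, day 3 has: UI form, Docs.
Demand: 4 + 2 = 6.

6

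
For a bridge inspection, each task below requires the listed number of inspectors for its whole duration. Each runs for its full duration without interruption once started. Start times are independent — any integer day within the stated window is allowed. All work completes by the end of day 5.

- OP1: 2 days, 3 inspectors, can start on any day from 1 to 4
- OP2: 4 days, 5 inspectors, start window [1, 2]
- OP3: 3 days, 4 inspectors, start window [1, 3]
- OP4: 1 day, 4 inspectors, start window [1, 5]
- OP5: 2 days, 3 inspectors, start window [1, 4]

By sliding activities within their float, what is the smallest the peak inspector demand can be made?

11

Early-start (OP1@1, OP2@1, OP3@1, OP4@1, OP5@1) gives peak 19: d1:19  d2:15  d3:9  d4:5  d5:0.
Shift OP3→3, OP4→5.
Schedule OP1@1, OP2@1, OP3@3, OP4@5, OP5@1: d1:11  d2:11  d3:9  d4:9  d5:8 — peak 11.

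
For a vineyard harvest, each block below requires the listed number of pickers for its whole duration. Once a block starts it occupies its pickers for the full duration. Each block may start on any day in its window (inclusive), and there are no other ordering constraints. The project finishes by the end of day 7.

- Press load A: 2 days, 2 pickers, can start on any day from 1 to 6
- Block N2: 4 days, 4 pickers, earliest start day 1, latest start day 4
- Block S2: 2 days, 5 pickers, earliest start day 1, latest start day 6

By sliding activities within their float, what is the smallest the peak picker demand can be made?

6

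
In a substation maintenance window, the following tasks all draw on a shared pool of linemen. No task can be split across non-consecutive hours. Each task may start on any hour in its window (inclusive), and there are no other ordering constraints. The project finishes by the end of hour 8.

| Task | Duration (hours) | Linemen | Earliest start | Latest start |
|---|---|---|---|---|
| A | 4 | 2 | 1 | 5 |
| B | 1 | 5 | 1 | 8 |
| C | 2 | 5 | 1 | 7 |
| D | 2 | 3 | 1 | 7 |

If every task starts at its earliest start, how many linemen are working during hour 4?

2

At early start, hour 4 has: A.
Demand: 2 = 2.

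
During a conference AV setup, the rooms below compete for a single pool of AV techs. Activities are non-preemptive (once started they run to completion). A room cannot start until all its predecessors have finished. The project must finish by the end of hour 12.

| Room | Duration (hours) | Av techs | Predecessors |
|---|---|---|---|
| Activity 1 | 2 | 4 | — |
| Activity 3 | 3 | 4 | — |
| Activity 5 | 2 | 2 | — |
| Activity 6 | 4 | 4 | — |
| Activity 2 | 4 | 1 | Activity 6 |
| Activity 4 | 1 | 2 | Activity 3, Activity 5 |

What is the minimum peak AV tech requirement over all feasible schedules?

Early-start (Activity 1@1, Activity 3@1, Activity 5@1, Activity 6@1, Activity 2@5, Activity 4@4) gives peak 14: h1:14  h2:14  h3:8  h4:6  h5:1  h6:1  h7:1  h8:1  h9:0  h10:0  h11:0  h12:0.
Shift Activity 3→7, Activity 5→10, Activity 6→3, Activity 2→7, Activity 4→12.
Schedule Activity 1@1, Activity 3@7, Activity 5@10, Activity 6@3, Activity 2@7, Activity 4@12: h1:4  h2:4  h3:4  h4:4  h5:4  h6:4  h7:5  h8:5  h9:5  h10:3  h11:2  h12:2 — peak 5.

5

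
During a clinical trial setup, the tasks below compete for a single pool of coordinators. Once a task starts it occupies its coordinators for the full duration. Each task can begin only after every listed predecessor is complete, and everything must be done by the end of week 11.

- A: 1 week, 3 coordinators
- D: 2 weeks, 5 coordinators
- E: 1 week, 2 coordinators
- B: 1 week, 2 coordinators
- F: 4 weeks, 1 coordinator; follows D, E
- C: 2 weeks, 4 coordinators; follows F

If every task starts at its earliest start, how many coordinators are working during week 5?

At early start, week 5 has: F.
Demand: 1 = 1.

1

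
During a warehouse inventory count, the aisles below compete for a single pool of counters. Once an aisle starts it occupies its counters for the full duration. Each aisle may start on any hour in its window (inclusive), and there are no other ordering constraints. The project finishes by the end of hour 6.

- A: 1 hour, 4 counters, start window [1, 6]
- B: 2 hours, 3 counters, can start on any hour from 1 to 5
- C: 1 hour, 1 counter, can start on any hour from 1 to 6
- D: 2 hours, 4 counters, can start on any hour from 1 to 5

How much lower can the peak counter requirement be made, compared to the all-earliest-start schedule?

8

Early-start peak: h1:12  h2:7  h3:0  h4:0  h5:0  h6:0 ⇒ 12.
Leveled (A@1, B@2, C@2, D@4): h1:4  h2:4  h3:3  h4:4  h5:4  h6:0 ⇒ 4.
Reduction 12 − 4 = 8.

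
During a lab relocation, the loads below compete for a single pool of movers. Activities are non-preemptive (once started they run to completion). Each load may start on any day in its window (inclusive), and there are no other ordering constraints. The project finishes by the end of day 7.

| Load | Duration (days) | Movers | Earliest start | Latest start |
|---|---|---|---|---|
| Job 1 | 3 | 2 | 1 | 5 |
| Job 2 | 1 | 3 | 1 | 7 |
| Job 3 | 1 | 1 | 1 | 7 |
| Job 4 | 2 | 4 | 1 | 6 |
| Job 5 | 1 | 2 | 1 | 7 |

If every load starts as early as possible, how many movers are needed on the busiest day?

12

Early-start schedule: Job 1@1, Job 2@1, Job 3@1, Job 4@1, Job 5@1.
Load per day: day 1: 12, day 2: 6, day 3: 2, day 4: 0, day 5: 0, day 6: 0, day 7: 0.
Peak is 12.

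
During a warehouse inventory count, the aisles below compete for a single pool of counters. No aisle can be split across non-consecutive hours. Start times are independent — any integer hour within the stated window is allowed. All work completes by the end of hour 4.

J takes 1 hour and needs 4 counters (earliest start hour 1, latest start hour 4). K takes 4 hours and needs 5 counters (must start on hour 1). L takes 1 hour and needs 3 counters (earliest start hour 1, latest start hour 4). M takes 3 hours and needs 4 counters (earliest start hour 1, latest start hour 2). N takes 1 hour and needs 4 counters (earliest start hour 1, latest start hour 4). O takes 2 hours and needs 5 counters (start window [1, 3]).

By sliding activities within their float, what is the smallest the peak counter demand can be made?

Early-start (J@1, K@1, L@1, M@1, N@1, O@1) gives peak 25: h1:25  h2:14  h3:9  h4:5.
Shift M→2, N→2, O→3.
Schedule J@1, K@1, L@1, M@2, N@2, O@3: h1:12  h2:13  h3:14  h4:14 — peak 14.
Total counter-hours = 53 over 4 hours ⇒ peak ≥ ⌈53/4⌉ = 14, so 14 is optimal.

14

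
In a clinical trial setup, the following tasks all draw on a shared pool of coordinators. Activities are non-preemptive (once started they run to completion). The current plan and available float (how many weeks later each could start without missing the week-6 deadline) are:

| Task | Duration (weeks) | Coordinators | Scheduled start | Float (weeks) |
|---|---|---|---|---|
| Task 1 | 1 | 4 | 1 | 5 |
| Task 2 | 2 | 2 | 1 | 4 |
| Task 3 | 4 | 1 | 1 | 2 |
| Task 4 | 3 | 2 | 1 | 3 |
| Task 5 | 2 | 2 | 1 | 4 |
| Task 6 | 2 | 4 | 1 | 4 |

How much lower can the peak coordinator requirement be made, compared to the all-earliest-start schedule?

Early-start peak: w1:15  w2:11  w3:3  w4:1  w5:0  w6:0 ⇒ 15.
Leveled (Task 1@1, Task 2@1, Task 3@2, Task 4@2, Task 5@3, Task 6@5): w1:6  w2:5  w3:5  w4:5  w5:5  w6:4 ⇒ 6.
Reduction 15 − 6 = 9.

9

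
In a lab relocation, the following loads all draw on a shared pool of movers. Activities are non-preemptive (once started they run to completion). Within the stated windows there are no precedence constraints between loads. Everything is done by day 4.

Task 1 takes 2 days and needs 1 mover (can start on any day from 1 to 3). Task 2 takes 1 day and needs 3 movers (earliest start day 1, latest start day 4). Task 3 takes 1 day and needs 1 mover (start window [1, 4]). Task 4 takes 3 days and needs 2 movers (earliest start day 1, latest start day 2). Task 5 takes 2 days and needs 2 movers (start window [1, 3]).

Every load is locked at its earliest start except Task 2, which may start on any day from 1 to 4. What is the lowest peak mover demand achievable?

6

Task 2@1: d1:9  d2:5  d3:2  d4:0 → peak 9
Task 2@2: d1:6  d2:8  d3:2  d4:0 → peak 8
Task 2@3: d1:6  d2:5  d3:5  d4:0 → peak 6
Task 2@4: d1:6  d2:5  d3:2  d4:3 → peak 6
Best is Task 2@3, peak 6.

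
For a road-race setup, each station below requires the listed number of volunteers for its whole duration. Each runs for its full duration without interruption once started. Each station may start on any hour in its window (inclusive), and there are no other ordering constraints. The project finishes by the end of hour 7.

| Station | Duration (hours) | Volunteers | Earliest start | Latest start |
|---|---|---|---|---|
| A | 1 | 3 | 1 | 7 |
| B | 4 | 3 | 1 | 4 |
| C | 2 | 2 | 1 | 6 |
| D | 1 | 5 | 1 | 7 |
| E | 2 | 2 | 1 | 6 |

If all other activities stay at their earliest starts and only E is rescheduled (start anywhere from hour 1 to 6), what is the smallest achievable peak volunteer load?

13

E@1: h1:15  h2:7  h3:3  h4:3  h5:0  h6:0  h7:0 → peak 15
E@2: h1:13  h2:7  h3:5  h4:3  h5:0  h6:0  h7:0 → peak 13
E@3: h1:13  h2:5  h3:5  h4:5  h5:0  h6:0  h7:0 → peak 13
E@4: h1:13  h2:5  h3:3  h4:5  h5:2  h6:0  h7:0 → peak 13
E@5: h1:13  h2:5  h3:3  h4:3  h5:2  h6:2  h7:0 → peak 13
E@6: h1:13  h2:5  h3:3  h4:3  h5:0  h6:2  h7:2 → peak 13
Best is E@2, peak 13.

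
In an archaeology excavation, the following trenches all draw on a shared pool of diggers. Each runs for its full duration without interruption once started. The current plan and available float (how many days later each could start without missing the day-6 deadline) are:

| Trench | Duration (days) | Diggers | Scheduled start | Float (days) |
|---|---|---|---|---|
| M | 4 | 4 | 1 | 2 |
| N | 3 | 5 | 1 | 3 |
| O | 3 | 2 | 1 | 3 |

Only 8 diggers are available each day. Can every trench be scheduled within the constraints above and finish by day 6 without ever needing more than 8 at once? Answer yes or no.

no

The minimum achievable peak is 9; 8 < 9, so no feasible schedule stays within the cap.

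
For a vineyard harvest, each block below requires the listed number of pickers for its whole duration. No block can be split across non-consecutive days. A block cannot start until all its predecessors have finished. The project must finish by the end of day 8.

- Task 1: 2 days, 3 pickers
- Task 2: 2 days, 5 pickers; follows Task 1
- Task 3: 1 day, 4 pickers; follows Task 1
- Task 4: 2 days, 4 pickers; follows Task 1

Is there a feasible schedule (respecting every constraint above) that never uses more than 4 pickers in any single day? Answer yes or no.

no

The minimum achievable peak is 5; 4 < 5, so no feasible schedule stays within the cap.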